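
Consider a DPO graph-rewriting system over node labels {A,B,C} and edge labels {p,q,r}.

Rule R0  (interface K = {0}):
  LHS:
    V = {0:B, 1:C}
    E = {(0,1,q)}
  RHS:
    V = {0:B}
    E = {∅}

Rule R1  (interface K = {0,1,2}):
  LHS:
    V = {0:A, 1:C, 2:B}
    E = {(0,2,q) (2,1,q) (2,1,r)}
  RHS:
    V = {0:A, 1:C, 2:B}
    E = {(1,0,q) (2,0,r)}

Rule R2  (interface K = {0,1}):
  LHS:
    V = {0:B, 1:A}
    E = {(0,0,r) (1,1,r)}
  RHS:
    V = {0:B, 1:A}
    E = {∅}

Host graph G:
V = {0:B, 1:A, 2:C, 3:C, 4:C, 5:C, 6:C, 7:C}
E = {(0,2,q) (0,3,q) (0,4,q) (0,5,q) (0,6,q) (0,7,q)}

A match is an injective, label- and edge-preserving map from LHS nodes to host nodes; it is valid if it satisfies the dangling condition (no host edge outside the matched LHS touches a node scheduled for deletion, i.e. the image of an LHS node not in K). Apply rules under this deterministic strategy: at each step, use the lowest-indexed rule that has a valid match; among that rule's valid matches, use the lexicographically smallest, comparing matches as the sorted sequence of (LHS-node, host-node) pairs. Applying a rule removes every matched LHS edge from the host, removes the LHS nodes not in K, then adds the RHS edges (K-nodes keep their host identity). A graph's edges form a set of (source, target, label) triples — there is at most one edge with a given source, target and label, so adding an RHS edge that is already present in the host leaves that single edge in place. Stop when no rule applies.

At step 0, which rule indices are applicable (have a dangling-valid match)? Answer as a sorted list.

Answer: [R0]

Rewrite trace:
R0: 6 valid matches — {0↦0, 1↦2}, {0↦0, 1↦3}, {0↦0, 1↦4} (+3 more)
R1: no valid match — LHS pattern not found
R2: no valid match — LHS pattern not found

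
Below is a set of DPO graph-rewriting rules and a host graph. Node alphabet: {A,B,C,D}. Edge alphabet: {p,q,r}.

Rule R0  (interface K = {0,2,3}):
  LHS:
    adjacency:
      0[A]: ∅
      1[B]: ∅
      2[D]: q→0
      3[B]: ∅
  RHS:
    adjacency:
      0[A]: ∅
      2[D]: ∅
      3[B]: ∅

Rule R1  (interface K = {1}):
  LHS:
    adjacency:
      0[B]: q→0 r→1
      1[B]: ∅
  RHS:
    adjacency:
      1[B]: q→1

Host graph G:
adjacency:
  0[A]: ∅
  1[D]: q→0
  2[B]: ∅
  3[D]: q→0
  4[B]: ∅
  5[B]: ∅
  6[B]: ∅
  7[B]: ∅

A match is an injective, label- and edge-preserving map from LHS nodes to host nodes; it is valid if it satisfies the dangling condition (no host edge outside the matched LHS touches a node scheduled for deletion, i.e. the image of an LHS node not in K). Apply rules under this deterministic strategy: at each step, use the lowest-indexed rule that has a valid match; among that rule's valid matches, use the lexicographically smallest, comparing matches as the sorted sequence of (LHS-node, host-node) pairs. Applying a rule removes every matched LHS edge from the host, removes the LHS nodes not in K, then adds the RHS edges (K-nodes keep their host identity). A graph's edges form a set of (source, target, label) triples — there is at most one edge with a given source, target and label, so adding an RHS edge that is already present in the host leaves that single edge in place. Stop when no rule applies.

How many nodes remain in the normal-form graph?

Answer: 6

Steps:
start.  V:8 E:2  edges: 1-q->0 3-q->0
1. fire R0 via {0↦0, 1↦2, 2↦1, 3↦4}  →  V:7 E:1  edges: 3-q->0
2. fire R0 via {0↦0, 1↦4, 2↦3, 3↦5}  →  V:6 E:0  edges: ∅
final graph: no rule applies after step 2
NF nodes: {0:A, 1:D, 3:D, 5:B, 6:B, 7:B}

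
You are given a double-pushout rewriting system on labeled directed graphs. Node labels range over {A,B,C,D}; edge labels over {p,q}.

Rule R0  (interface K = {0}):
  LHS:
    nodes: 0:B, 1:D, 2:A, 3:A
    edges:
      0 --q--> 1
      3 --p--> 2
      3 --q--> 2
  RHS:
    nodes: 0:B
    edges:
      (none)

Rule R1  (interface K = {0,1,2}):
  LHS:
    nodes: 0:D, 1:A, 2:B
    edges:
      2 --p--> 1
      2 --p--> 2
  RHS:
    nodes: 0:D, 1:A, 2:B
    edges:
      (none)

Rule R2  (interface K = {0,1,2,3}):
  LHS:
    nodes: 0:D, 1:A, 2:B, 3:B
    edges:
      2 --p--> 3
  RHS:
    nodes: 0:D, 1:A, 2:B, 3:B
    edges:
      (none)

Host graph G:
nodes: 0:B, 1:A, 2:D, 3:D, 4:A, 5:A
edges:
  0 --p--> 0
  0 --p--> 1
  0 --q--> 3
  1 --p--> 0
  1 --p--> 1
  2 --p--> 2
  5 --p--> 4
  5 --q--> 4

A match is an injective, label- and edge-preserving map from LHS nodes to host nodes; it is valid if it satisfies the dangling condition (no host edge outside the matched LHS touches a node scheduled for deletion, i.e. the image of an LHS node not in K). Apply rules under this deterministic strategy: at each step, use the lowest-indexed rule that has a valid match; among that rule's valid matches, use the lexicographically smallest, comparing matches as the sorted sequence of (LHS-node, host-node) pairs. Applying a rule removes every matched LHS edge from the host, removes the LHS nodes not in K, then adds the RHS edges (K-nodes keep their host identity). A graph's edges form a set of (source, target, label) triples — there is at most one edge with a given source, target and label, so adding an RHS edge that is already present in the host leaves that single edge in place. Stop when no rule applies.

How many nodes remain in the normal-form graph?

Answer: 3

Derivation:
start.  V:6 E:8  edges: 0-p->0 0-p->1 0-q->3 1-p->0 1-p->1 2-p->2 5-p->4 5-q->4
1. fire R0 via {0↦0, 1↦3, 2↦4, 3↦5}  →  V:3 E:5  edges: 0-p->0 0-p->1 1-p->0 1-p->1 2-p->2
2. fire R1 via {0↦2, 1↦1, 2↦0}  →  V:3 E:3  edges: 1-p->0 1-p->1 2-p->2
normal form: no rule applies after step 2
NF nodes: {0:B, 1:A, 2:D}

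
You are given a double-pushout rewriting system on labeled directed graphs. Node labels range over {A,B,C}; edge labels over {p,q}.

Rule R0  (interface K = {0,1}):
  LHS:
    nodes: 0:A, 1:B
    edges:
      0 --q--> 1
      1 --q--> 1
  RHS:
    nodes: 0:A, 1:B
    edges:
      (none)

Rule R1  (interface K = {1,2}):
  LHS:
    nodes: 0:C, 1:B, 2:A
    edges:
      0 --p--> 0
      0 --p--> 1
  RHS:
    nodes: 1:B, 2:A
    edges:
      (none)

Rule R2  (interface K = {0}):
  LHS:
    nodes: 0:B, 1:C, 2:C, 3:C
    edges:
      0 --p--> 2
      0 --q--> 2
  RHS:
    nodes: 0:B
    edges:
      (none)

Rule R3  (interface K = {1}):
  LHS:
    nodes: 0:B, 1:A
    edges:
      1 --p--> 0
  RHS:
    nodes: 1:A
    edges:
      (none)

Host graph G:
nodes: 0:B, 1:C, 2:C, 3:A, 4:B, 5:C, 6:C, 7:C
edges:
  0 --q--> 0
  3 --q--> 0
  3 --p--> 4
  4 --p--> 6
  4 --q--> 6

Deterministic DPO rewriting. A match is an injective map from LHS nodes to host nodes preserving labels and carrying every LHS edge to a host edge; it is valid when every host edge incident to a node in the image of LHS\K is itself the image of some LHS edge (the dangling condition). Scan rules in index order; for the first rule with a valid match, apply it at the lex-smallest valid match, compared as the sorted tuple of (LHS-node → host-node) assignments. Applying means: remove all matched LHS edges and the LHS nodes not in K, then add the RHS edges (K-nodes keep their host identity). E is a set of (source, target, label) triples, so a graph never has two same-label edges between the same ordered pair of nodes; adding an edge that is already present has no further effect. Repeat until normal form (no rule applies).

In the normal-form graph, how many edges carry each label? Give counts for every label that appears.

initial: |V|=8 |E|=5  E = 0-q->0 3-q->0 3-p->4 4-p->6 4-q->6
step 1: apply R0 at {0↦3, 1↦0}  → |V|=8 |E|=3  E = 3-p->4 4-p->6 4-q->6
step 2: apply R2 at {0↦4, 1↦1, 2↦6, 3↦2}  → |V|=5 |E|=1  E = 3-p->4
step 3: apply R3 at {0↦4, 1↦3}  → |V|=4 |E|=0  E = ∅
halt: no rule applies after step 3
NF edges: []

Answer: (no edges)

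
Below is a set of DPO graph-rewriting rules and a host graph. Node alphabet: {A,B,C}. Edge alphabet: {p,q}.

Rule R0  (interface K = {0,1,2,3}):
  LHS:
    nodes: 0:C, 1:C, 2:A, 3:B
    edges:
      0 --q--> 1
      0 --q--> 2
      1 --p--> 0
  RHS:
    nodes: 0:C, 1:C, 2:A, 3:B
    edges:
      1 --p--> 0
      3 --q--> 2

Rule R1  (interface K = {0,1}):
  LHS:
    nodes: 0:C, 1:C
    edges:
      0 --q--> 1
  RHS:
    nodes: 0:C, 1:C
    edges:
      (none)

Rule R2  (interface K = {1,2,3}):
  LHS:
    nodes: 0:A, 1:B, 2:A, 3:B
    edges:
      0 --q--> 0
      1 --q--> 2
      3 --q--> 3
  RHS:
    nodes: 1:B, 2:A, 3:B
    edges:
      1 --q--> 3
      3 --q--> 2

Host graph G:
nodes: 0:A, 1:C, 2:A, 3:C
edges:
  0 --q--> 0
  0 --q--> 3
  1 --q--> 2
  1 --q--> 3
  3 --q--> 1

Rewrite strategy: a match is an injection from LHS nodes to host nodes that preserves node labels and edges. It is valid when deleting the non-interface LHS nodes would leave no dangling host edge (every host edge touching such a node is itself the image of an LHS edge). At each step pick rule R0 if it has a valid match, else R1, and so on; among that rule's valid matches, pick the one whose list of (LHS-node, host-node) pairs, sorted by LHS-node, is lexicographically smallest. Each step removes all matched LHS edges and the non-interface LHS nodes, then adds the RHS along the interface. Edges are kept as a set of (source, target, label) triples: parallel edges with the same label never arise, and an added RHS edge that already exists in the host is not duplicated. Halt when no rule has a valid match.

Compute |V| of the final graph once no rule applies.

Answer: 4

Derivation:
[0] host  ⇒  4 nodes, 5 edges  {0-q->0 0-q->3 1-q->2 1-q->3 3-q->1}
[1] R1 @ {0↦1, 1↦3}  ⇒  4 nodes, 4 edges  {0-q->0 0-q->3 1-q->2 3-q->1}
[2] R1 @ {0↦3, 1↦1}  ⇒  4 nodes, 3 edges  {0-q->0 0-q->3 1-q->2}
normal form: no rule applies after step 2
NF nodes: {0:A, 1:C, 2:A, 3:C}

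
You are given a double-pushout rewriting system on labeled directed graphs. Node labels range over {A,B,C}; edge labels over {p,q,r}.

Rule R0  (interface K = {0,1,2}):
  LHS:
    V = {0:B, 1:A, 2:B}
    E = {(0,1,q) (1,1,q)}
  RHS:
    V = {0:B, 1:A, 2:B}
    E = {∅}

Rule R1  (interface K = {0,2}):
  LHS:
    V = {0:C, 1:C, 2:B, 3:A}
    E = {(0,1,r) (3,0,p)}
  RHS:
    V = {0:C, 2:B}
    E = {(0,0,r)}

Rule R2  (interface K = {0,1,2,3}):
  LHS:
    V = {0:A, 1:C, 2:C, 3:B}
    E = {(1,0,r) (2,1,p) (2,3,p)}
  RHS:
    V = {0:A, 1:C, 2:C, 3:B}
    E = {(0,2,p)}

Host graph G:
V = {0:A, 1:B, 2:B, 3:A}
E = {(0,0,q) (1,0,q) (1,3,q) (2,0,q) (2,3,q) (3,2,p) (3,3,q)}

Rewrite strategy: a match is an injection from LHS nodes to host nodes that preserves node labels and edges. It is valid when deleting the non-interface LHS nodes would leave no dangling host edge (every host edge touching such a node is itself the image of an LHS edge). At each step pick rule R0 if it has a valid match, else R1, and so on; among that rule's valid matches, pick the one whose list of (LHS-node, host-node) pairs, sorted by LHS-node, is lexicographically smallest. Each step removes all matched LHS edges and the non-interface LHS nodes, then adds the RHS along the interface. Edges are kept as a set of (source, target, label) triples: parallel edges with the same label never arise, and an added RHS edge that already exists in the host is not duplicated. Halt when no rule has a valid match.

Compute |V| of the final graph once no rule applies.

Answer: 4

Rewrite trace:
start.  V:4 E:7  edges: 0-q->0 1-q->0 1-q->3 2-q->0 2-q->3 3-p->2 3-q->3
1. fire R0 via {0↦1, 1↦0, 2↦2}  →  V:4 E:5  edges: 1-q->3 2-q->0 2-q->3 3-p->2 3-q->3
2. fire R0 via {0↦1, 1↦3, 2↦2}  →  V:4 E:3  edges: 2-q->0 2-q->3 3-p->2
halt: no rule applies after step 2
NF nodes: {0:A, 1:B, 2:B, 3:A}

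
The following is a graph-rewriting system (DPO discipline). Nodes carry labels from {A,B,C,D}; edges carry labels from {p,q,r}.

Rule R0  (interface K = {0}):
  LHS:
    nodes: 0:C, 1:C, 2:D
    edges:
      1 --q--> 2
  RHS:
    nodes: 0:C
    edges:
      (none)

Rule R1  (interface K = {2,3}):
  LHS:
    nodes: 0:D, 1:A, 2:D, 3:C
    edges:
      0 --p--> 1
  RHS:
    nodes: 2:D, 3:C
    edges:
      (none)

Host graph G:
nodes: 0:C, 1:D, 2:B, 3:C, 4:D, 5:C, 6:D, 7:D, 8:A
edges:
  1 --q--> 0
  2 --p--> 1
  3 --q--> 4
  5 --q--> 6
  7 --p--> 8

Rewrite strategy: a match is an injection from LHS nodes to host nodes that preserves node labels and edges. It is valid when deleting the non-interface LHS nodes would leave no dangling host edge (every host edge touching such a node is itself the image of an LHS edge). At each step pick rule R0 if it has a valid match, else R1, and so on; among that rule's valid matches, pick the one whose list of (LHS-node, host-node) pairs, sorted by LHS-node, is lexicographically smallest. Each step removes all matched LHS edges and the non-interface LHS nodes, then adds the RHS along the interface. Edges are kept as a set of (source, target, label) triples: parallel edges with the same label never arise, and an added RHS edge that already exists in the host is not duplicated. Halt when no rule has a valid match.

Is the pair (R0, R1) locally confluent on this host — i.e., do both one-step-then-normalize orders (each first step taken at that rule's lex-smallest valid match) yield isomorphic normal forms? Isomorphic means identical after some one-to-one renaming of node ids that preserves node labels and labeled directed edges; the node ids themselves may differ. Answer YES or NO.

branch R0-first: apply at {0↦0, 1↦3, 2↦4} → |E|=4, then 2 more step(s) → NF |V|=3 |E|=2 V={0:C, 1:D, 2:B} E=1-q->0 2-p->1
branch R1-first: apply at {0↦7, 1↦8, 2↦1, 3↦0} → |E|=4, then 2 more step(s) → NF |V|=3 |E|=2 V={0:C, 1:D, 2:B} E=1-q->0 2-p->1
graphs isomorphic (equal up to label-preserving node renaming)

Answer: YES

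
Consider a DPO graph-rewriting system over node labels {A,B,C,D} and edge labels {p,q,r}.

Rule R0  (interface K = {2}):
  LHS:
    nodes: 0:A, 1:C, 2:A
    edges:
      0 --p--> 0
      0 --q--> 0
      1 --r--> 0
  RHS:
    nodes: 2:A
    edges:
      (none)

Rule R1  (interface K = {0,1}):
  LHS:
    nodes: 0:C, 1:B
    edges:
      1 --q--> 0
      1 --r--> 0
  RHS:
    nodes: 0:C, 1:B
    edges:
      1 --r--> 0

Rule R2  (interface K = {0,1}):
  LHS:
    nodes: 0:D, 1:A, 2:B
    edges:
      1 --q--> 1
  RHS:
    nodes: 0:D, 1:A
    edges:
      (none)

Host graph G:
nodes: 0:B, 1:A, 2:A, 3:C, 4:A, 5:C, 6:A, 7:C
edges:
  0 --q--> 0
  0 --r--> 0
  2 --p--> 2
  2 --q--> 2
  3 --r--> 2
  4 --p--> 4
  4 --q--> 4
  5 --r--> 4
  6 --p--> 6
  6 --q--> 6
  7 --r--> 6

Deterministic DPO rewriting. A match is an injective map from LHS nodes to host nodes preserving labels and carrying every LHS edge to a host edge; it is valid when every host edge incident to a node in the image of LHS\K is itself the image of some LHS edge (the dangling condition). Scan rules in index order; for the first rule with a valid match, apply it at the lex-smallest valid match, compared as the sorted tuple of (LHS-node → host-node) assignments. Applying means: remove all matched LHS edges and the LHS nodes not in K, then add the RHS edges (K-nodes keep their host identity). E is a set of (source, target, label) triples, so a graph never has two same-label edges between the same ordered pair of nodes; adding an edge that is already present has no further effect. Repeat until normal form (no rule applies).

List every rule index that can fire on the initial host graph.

Answer: [R0]

Steps:
R0: 9 valid matches — {0↦2, 1↦3, 2↦1}, {0↦2, 1↦3, 2↦4}, {0↦2, 1↦3, 2↦6} (+6 more)
R1: no valid match — LHS pattern not found
R2: no valid match — LHS pattern not found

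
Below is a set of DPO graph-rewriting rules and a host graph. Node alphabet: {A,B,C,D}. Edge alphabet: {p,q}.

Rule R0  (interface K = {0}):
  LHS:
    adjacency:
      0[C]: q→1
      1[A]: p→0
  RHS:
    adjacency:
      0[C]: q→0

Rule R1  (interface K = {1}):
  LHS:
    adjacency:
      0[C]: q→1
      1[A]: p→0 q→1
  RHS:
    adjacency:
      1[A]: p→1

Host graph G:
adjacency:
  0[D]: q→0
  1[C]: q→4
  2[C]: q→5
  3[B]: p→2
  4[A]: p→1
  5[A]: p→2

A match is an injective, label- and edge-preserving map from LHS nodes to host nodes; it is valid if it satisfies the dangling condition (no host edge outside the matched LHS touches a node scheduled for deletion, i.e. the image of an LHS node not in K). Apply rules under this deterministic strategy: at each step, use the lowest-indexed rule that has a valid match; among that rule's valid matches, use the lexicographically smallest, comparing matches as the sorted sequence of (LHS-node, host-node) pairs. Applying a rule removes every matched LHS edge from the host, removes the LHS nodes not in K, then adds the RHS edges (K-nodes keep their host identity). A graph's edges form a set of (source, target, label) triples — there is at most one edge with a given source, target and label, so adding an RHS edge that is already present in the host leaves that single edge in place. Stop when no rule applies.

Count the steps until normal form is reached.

[0] host  ⇒  6 nodes, 6 edges  {0-q->0 1-q->4 2-q->5 3-p->2 4-p->1 5-p->2}
[1] R0 @ {0↦1, 1↦4}  ⇒  5 nodes, 5 edges  {0-q->0 1-q->1 2-q->5 3-p->2 5-p->2}
[2] R0 @ {0↦2, 1↦5}  ⇒  4 nodes, 4 edges  {0-q->0 1-q->1 2-q->2 3-p->2}
halt: no rule applies after step 2

Answer: 2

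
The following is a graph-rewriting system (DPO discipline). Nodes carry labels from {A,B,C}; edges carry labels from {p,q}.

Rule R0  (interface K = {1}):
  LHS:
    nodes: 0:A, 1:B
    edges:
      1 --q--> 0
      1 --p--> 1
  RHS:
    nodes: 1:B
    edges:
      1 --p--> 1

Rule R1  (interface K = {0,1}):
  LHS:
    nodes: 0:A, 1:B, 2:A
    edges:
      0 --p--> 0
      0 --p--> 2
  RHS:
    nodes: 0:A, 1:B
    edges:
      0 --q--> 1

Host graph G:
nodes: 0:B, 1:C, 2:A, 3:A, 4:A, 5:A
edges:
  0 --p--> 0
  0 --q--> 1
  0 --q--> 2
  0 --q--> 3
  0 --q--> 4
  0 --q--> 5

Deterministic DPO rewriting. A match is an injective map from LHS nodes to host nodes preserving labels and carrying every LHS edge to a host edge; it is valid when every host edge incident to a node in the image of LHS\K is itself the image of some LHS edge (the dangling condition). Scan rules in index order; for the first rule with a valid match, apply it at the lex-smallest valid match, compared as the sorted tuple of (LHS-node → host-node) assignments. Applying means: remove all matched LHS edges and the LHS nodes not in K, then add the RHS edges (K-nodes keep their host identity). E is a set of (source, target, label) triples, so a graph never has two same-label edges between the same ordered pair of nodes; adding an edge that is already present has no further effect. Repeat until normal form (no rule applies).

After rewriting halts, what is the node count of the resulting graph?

Answer: 2

Derivation:
start.  V:6 E:6  edges: 0-p->0 0-q->1 0-q->2 0-q->3 0-q->4 0-q->5
1. fire R0 via {0↦2, 1↦0}  →  V:5 E:5  edges: 0-p->0 0-q->1 0-q->3 0-q->4 0-q->5
2. fire R0 via {0↦3, 1↦0}  →  V:4 E:4  edges: 0-p->0 0-q->1 0-q->4 0-q->5
3. fire R0 via {0↦4, 1↦0}  →  V:3 E:3  edges: 0-p->0 0-q->1 0-q->5
4. fire R0 via {0↦5, 1↦0}  →  V:2 E:2  edges: 0-p->0 0-q->1
halt: no rule applies after step 4
NF nodes: {0:B, 1:C}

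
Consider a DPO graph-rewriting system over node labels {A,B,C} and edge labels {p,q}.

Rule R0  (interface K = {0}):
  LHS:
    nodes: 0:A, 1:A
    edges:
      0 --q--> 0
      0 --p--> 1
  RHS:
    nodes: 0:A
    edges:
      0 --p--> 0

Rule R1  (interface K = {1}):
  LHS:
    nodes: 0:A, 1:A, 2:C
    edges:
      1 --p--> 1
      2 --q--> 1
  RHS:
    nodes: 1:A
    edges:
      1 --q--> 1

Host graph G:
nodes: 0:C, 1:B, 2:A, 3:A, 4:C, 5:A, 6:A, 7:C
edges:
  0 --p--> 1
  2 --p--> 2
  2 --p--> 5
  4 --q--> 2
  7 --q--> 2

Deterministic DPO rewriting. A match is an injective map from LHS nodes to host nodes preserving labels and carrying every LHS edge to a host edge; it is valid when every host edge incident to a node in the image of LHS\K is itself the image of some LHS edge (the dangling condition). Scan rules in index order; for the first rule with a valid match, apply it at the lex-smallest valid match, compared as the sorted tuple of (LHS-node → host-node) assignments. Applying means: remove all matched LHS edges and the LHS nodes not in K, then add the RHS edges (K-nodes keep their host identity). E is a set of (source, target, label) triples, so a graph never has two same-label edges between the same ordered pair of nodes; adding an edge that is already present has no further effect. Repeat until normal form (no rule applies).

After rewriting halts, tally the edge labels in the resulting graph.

Answer: p:1 q:1

Derivation:
start.  V:8 E:5  edges: 0-p->1 2-p->2 2-p->5 4-q->2 7-q->2
1. fire R1 via {0↦3, 1↦2, 2↦4}  →  V:6 E:4  edges: 0-p->1 2-q->2 2-p->5 7-q->2
2. fire R0 via {0↦2, 1↦5}  →  V:5 E:3  edges: 0-p->1 2-p->2 7-q->2
3. fire R1 via {0↦6, 1↦2, 2↦7}  →  V:3 E:2  edges: 0-p->1 2-q->2
halt: no rule applies after step 3
NF edges: [(0, 1, 'p'), (2, 2, 'q')]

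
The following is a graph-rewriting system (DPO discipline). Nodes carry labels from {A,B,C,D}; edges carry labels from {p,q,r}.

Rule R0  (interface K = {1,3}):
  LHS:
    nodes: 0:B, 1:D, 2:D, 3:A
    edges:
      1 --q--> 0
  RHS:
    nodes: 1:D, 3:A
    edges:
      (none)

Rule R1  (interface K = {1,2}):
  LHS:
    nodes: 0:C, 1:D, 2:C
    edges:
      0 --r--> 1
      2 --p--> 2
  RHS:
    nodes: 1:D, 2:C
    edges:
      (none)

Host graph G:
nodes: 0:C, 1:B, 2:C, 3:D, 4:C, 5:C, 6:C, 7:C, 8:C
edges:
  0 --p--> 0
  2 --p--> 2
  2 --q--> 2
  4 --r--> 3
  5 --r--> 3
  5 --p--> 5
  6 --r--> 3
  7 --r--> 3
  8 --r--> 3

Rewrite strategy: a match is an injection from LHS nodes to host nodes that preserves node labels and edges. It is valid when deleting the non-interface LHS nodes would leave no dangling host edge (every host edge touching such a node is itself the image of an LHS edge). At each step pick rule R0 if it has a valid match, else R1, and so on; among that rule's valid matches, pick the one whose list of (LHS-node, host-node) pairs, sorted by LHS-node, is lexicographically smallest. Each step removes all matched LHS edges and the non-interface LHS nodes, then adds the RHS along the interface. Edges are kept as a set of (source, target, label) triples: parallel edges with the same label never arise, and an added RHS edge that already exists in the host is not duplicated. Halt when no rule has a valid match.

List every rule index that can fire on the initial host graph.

Answer: [R1]

Derivation:
R0: no valid match — LHS pattern not found
R1: 12 valid matches — {0↦4, 1↦3, 2↦0}, {0↦4, 1↦3, 2↦2}, {0↦4, 1↦3, 2↦5} (+9 more)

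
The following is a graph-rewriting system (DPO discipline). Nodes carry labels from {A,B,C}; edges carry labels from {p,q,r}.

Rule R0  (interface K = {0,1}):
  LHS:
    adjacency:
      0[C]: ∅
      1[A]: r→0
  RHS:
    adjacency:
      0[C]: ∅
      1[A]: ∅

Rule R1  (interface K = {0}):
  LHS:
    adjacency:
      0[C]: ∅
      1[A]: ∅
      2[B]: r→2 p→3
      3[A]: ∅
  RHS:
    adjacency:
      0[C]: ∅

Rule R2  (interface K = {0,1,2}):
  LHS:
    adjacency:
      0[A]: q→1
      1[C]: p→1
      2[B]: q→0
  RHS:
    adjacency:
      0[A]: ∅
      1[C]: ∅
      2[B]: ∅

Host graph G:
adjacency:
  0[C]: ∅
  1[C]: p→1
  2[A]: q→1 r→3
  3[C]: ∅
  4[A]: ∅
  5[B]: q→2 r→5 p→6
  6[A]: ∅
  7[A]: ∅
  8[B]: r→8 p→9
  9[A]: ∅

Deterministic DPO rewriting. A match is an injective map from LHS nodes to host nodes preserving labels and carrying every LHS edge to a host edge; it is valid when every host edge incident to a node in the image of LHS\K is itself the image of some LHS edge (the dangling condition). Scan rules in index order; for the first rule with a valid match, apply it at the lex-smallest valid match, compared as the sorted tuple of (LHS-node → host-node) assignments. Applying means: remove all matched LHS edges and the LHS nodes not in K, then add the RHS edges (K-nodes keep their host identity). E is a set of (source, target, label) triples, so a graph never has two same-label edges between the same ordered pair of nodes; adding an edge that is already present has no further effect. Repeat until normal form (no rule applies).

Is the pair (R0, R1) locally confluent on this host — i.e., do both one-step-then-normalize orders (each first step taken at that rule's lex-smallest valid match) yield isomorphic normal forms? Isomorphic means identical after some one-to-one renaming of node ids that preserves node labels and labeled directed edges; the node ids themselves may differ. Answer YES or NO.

branch R0-first: apply at {0↦3, 1↦2} → |E|=7, then 3 more step(s) → NF |V|=4 |E|=0 V={0:C, 1:C, 3:C, 7:A} E=∅
branch R1-first: apply at {0↦0, 1↦4, 2↦8, 3↦9} → |E|=6, then 3 more step(s) → NF |V|=4 |E|=0 V={0:C, 1:C, 3:C, 7:A} E=∅
graphs isomorphic (equal up to label-preserving node renaming)

Answer: YES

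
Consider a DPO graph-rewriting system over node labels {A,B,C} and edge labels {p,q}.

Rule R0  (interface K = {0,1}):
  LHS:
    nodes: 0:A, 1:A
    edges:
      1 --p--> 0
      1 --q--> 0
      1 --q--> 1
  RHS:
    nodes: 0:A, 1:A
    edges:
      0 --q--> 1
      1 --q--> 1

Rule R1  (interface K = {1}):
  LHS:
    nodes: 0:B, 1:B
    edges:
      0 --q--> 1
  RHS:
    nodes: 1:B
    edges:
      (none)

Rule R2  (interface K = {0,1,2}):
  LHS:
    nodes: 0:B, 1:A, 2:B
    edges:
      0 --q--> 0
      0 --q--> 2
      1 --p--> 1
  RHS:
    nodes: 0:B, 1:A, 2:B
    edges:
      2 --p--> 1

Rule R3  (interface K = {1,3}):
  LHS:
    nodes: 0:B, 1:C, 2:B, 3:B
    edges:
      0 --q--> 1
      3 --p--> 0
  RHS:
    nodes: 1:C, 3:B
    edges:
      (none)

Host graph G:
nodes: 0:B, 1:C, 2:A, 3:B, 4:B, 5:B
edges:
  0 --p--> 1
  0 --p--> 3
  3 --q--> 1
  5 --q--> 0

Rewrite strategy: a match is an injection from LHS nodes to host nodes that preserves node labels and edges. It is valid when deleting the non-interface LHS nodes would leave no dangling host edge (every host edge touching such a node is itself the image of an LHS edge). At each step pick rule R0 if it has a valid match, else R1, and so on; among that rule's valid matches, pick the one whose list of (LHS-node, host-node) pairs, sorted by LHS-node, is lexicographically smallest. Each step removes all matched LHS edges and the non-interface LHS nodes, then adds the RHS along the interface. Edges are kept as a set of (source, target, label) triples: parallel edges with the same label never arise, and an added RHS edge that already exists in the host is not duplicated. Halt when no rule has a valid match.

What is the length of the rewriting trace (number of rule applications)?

[0] host  ⇒  6 nodes, 4 edges  {0-p->1 0-p->3 3-q->1 5-q->0}
[1] R1 @ {0↦5, 1↦0}  ⇒  5 nodes, 3 edges  {0-p->1 0-p->3 3-q->1}
[2] R3 @ {0↦3, 1↦1, 2↦4, 3↦0}  ⇒  3 nodes, 1 edges  {0-p->1}
final graph: no rule applies after step 2

Answer: 2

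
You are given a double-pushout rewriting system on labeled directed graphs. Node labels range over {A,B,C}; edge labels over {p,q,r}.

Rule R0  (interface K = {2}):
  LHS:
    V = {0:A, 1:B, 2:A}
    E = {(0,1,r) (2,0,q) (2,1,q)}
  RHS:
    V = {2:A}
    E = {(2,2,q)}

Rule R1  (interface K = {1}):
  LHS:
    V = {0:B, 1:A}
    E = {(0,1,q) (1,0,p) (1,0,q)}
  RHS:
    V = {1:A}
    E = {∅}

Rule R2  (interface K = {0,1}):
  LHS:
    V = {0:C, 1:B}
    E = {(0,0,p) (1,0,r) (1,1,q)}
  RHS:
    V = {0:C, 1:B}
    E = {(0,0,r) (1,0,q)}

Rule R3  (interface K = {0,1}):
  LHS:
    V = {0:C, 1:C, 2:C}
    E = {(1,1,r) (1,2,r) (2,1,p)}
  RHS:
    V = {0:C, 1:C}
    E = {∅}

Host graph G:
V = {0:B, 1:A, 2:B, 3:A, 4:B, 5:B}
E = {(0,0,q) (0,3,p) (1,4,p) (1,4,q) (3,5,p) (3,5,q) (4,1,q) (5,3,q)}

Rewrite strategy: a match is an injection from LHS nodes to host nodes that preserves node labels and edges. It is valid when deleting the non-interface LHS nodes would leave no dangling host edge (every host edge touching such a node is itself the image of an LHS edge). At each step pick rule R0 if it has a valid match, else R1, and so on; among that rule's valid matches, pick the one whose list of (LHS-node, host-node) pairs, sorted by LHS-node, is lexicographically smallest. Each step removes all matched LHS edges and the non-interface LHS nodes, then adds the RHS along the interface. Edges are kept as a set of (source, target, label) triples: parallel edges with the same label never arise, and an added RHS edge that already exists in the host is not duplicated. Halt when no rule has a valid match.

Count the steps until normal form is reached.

Answer: 2

Derivation:
initial: |V|=6 |E|=8  E = 0-q->0 0-p->3 1-p->4 1-q->4 3-p->5 3-q->5 4-q->1 5-q->3
step 1: apply R1 at {0↦4, 1↦1}  → |V|=5 |E|=5  E = 0-q->0 0-p->3 3-p->5 3-q->5 5-q->3
step 2: apply R1 at {0↦5, 1↦3}  → |V|=4 |E|=2  E = 0-q->0 0-p->3
final graph: no rule applies after step 2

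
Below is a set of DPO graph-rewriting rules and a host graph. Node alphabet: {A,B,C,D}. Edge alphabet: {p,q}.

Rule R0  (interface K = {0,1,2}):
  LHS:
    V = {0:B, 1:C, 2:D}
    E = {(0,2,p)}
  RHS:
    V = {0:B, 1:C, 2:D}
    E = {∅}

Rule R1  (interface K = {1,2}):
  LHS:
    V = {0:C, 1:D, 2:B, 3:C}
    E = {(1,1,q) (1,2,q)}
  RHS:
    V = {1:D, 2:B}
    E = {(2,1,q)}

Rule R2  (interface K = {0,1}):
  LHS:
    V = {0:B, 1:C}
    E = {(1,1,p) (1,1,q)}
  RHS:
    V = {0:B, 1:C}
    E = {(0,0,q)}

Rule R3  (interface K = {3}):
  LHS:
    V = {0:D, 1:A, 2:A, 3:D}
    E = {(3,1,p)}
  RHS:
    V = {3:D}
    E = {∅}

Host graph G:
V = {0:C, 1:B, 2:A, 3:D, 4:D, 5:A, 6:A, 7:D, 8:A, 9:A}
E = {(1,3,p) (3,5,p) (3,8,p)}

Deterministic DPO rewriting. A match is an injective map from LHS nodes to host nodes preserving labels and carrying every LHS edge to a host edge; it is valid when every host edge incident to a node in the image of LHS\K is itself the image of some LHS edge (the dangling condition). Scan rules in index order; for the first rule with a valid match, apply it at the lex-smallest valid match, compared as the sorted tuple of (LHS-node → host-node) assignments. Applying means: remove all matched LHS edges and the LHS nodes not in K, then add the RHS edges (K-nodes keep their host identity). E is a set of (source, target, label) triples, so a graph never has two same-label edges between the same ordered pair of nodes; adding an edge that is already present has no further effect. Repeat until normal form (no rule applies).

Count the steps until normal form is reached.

Answer: 3

Rewrite trace:
[0] host  ⇒  10 nodes, 3 edges  {1-p->3 3-p->5 3-p->8}
[1] R0 @ {0↦1, 1↦0, 2↦3}  ⇒  10 nodes, 2 edges  {3-p->5 3-p->8}
[2] R3 @ {0↦4, 1↦5, 2↦2, 3↦3}  ⇒  7 nodes, 1 edges  {3-p->8}
[3] R3 @ {0↦7, 1↦8, 2↦6, 3↦3}  ⇒  4 nodes, 0 edges  {∅}
halt: no rule applies after step 3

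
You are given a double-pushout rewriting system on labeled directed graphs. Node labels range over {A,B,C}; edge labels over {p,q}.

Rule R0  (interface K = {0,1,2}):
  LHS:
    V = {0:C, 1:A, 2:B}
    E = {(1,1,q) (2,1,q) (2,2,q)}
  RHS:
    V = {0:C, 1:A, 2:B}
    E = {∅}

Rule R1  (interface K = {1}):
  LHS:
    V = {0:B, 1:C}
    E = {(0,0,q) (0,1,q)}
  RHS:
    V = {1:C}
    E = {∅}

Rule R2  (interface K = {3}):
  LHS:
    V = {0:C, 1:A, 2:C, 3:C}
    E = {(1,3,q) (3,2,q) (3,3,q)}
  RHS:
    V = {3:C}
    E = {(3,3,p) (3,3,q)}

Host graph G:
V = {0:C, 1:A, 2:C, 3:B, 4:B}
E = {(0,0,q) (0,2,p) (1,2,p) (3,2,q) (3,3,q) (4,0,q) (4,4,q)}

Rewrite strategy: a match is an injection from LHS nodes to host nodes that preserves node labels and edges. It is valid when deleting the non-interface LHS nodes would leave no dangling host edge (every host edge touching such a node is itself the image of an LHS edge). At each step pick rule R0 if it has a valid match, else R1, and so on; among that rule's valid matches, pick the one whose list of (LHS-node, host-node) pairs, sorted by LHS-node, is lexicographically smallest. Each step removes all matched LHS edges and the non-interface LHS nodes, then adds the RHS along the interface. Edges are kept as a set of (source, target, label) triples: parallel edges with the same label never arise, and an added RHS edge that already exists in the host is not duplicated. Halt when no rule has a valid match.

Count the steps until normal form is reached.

Answer: 2

Rewrite trace:
[0] host  ⇒  5 nodes, 7 edges  {0-q->0 0-p->2 1-p->2 3-q->2 3-q->3 4-q->0 4-q->4}
[1] R1 @ {0↦3, 1↦2}  ⇒  4 nodes, 5 edges  {0-q->0 0-p->2 1-p->2 4-q->0 4-q->4}
[2] R1 @ {0↦4, 1↦0}  ⇒  3 nodes, 3 edges  {0-q->0 0-p->2 1-p->2}
final graph: no rule applies after step 2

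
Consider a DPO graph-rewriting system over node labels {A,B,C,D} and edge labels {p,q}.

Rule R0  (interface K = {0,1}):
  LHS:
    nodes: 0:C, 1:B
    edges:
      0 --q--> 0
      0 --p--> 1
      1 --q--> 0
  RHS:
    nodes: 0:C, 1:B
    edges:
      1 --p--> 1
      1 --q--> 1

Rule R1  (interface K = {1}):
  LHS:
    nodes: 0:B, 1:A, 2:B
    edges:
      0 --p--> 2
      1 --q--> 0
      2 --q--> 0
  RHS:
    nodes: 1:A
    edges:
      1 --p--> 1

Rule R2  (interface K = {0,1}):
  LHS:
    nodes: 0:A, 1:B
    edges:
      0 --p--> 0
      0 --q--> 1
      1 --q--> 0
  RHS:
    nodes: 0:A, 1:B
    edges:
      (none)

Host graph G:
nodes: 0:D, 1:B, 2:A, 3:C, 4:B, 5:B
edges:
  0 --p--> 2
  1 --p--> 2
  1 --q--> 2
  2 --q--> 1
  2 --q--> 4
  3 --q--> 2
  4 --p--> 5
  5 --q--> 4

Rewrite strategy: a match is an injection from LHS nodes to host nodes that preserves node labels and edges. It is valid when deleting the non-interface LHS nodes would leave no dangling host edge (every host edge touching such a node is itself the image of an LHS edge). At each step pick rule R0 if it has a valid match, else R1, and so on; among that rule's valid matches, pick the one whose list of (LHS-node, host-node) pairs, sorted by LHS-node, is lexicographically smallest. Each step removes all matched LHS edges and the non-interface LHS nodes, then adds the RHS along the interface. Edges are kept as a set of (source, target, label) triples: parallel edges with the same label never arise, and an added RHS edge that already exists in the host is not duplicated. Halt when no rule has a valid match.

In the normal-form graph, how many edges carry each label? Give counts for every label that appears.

Answer: p:2 q:1

Steps:
[0] host  ⇒  6 nodes, 8 edges  {0-p->2 1-p->2 1-q->2 2-q->1 2-q->4 3-q->2 4-p->5 5-q->4}
[1] R1 @ {0↦4, 1↦2, 2↦5}  ⇒  4 nodes, 6 edges  {0-p->2 1-p->2 1-q->2 2-q->1 2-p->2 3-q->2}
[2] R2 @ {0↦2, 1↦1}  ⇒  4 nodes, 3 edges  {0-p->2 1-p->2 3-q->2}
normal form: no rule applies after step 2
NF edges: [(0, 2, 'p'), (1, 2, 'p'), (3, 2, 'q')]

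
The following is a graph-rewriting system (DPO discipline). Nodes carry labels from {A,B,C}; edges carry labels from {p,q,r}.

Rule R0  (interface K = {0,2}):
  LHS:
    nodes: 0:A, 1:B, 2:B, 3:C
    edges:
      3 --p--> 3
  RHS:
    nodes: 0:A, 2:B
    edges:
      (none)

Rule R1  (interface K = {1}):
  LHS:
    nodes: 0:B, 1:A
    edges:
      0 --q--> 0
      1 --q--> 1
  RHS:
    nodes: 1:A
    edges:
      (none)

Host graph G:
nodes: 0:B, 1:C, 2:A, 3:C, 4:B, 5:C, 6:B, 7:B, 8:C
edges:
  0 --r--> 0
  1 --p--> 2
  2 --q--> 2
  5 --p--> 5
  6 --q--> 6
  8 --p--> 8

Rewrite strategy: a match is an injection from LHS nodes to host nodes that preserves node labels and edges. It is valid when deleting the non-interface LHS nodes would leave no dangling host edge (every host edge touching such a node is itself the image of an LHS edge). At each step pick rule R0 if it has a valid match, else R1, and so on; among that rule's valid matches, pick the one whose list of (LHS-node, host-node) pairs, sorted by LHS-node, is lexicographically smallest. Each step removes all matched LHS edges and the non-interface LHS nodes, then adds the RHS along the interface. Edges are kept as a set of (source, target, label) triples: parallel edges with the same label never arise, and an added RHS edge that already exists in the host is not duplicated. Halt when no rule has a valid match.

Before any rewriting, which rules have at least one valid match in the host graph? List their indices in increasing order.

R0: 12 valid matches — {0↦2, 1↦4, 2↦0, 3↦5}, {0↦2, 1↦4, 2↦0, 3↦8}, {0↦2, 1↦4, 2↦6, 3↦5} (+9 more)
R1: 1 valid match — {0↦6, 1↦2}

Answer: [R0,R1]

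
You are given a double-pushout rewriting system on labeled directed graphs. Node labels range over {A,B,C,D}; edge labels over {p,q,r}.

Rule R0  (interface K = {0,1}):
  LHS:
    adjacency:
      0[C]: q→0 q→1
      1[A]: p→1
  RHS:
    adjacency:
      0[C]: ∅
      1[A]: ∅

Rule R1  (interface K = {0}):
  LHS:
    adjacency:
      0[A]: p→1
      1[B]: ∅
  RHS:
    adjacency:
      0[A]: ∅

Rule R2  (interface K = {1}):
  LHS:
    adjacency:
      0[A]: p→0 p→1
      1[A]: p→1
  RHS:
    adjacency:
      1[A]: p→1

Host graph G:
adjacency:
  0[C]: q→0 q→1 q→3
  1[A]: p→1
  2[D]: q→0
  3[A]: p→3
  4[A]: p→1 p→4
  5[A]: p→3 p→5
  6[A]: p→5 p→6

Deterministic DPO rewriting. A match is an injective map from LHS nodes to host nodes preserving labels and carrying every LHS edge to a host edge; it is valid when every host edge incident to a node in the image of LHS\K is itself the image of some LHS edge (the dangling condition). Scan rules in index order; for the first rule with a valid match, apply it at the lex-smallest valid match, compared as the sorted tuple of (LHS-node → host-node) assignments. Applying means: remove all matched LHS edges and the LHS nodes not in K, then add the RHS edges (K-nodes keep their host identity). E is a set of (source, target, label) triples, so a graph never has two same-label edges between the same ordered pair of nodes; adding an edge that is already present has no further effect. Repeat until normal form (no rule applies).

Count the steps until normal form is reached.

start.  V:7 E:12  edges: 0-q->0 0-q->1 0-q->3 1-p->1 2-q->0 3-p->3 4-p->1 4-p->4 5-p->3 5-p->5 6-p->5 6-p->6
1. fire R0 via {0↦0, 1↦1}  →  V:7 E:9  edges: 0-q->3 2-q->0 3-p->3 4-p->1 4-p->4 5-p->3 5-p->5 6-p->5 6-p->6
2. fire R2 via {0↦6, 1↦5}  →  V:6 E:7  edges: 0-q->3 2-q->0 3-p->3 4-p->1 4-p->4 5-p->3 5-p->5
3. fire R2 via {0↦5, 1↦3}  →  V:5 E:5  edges: 0-q->3 2-q->0 3-p->3 4-p->1 4-p->4
halt: no rule applies after step 3

Answer: 3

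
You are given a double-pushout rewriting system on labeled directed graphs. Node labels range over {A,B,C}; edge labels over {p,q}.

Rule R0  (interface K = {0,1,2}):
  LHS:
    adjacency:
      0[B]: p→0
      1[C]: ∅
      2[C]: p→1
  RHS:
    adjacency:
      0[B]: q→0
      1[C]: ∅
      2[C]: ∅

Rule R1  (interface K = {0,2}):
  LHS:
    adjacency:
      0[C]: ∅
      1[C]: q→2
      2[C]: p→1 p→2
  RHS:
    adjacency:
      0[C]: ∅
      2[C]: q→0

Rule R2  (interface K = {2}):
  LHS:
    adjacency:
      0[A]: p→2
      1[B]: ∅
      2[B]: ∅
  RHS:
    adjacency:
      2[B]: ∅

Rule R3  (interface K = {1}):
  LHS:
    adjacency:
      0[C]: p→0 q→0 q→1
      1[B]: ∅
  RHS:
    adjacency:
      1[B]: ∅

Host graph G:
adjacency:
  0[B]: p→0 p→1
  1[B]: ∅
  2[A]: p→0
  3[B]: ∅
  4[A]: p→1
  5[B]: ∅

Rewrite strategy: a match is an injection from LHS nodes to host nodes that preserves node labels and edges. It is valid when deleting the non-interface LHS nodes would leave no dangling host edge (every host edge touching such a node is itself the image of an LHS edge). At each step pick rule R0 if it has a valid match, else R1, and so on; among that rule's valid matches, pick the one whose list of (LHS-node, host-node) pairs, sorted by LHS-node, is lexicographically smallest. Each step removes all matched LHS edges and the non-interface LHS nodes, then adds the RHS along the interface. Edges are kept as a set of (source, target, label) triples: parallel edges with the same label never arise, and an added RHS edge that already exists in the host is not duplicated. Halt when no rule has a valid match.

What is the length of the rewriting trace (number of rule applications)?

Answer: 2

Steps:
[0] host  ⇒  6 nodes, 4 edges  {0-p->0 0-p->1 2-p->0 4-p->1}
[1] R2 @ {0↦2, 1↦3, 2↦0}  ⇒  4 nodes, 3 edges  {0-p->0 0-p->1 4-p->1}
[2] R2 @ {0↦4, 1↦5, 2↦1}  ⇒  2 nodes, 2 edges  {0-p->0 0-p->1}
normal form: no rule applies after step 2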